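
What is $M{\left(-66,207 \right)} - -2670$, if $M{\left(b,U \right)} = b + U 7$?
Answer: $4053$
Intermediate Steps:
$M{\left(b,U \right)} = b + 7 U$
$M{\left(-66,207 \right)} - -2670 = \left(-66 + 7 \cdot 207\right) - -2670 = \left(-66 + 1449\right) + 2670 = 1383 + 2670 = 4053$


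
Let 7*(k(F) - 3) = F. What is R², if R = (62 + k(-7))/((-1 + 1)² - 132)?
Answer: 256/1089 ≈ 0.23508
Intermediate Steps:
k(F) = 3 + F/7
R = -16/33 (R = (62 + (3 + (⅐)*(-7)))/((-1 + 1)² - 132) = (62 + (3 - 1))/(0² - 132) = (62 + 2)/(0 - 132) = 64/(-132) = 64*(-1/132) = -16/33 ≈ -0.48485)
R² = (-16/33)² = 256/1089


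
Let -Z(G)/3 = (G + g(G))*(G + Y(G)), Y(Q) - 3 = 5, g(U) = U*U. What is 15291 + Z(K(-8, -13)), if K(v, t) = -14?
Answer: 18567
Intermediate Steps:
g(U) = U**2
Y(Q) = 8 (Y(Q) = 3 + 5 = 8)
Z(G) = -3*(8 + G)*(G + G**2) (Z(G) = -3*(G + G**2)*(G + 8) = -3*(G + G**2)*(8 + G) = -3*(8 + G)*(G + G**2))
15291 + Z(K(-8, -13)) = 15291 + 3*(-14)*(-8 - 1*(-14)**2 - 9*(-14)) = 15291 + 3*(-14)*(-8 - 1*196 + 126) = 15291 + 3*(-14)*(-8 - 196 + 126) = 15291 + 3*(-14)*(-78) = 15291 + 3276 = 18567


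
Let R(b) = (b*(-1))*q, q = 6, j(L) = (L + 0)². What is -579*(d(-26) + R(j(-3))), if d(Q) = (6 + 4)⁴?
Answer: -5758734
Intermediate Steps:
j(L) = L²
R(b) = -6*b (R(b) = (b*(-1))*6 = -b*6 = -6*b)
d(Q) = 10000 (d(Q) = 10⁴ = 10000)
-579*(d(-26) + R(j(-3))) = -579*(10000 - 6*(-3)²) = -579*(10000 - 6*9) = -579*(10000 - 54) = -579*9946 = -5758734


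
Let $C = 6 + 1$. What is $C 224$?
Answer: $1568$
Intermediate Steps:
$C = 7$
$C 224 = 7 \cdot 224 = 1568$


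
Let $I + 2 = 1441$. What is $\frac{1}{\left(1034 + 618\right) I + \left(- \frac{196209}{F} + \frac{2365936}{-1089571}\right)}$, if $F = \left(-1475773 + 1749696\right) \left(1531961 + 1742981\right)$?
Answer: $\frac{75187266437443622}{178737111754038566317161} \approx 4.2066 \cdot 10^{-7}$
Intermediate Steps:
$I = 1439$ ($I = -2 + 1441 = 1439$)
$F = 897081937466$ ($F = 273923 \cdot 3274942 = 897081937466$)
$\frac{1}{\left(1034 + 618\right) I + \left(- \frac{196209}{F} + \frac{2365936}{-1089571}\right)} = \frac{1}{\left(1034 + 618\right) 1439 + \left(- \frac{196209}{897081937466} + \frac{2365936}{-1089571}\right)} = \frac{1}{1652 \cdot 1439 + \left(\left(-196209\right) \frac{1}{897081937466} + 2365936 \left(- \frac{1}{1089571}\right)\right)} = \frac{1}{2377228 - \frac{163264512660322655}{75187266437443622}} = \frac{1}{\frac{178737111754038566317161}{75187266437443622}} = \frac{75187266437443622}{178737111754038566317161}$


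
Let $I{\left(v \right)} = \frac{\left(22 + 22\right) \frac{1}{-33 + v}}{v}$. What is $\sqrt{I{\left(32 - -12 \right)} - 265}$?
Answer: $\frac{i \sqrt{32054}}{11} \approx 16.276 i$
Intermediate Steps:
$I{\left(v \right)} = \frac{44}{v \left(-33 + v\right)}$ ($I{\left(v \right)} = \frac{44 \frac{1}{-33 + v}}{v} = \frac{44}{v \left(-33 + v\right)}$)
$\sqrt{I{\left(32 - -12 \right)} - 265} = \sqrt{\frac{44}{\left(32 - -12\right) \left(-33 + \left(32 - -12\right)\right)} - 265} = \sqrt{\frac{44}{\left(32 + 12\right) \left(-33 + \left(32 + 12\right)\right)} - 265} = \sqrt{\frac{44}{44 \left(-33 + 44\right)} - 265} = \sqrt{44 \cdot \frac{1}{44} \cdot \frac{1}{11} - 265} = \sqrt{\frac{1}{11} - 265} = \sqrt{- \frac{2914}{11}} = \frac{i \sqrt{32054}}{11}$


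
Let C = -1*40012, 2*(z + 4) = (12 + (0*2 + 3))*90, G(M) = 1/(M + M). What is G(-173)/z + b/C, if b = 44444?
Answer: -2579606429/2322356498 ≈ -1.1108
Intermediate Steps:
G(M) = 1/(2*M)
z = 671 (z = -4 + ((12 + (0*2 + 3))*90)/2 = -4 + ((12 + (0 + 3))*90)/2 = -4 + ((12 + 3)*90)/2 = -4 + (15*90)/2 = -4 + (½)*1350 = -4 + 675 = 671)
C = -40012
G(-173)/z + b/C = ((½)/(-173))/671 + 44444/(-40012) = ((½)*(-1/173))*(1/671) + 44444*(-1/40012) = -1/346*1/671 - 11111/10003 = -1/232166 - 11111/10003 = -2579606429/2322356498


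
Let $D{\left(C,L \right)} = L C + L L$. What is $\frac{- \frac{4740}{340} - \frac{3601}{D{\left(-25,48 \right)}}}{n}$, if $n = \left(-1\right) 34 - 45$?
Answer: $\frac{322865}{1482672} \approx 0.21776$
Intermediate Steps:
$n = -79$ ($n = -34 - 45 = -79$)
$D{\left(C,L \right)} = L^{2} + C L$ ($D{\left(C,L \right)} = C L + L^{2} = L^{2} + C L$)
$\frac{- \frac{4740}{340} - \frac{3601}{D{\left(-25,48 \right)}}}{n} = \frac{- \frac{4740}{340} - \frac{3601}{48 \left(-25 + 48\right)}}{-79} = \left(\left(-4740\right) \frac{1}{340} - \frac{3601}{48 \cdot 23}\right) \left(- \frac{1}{79}\right) = \left(- \frac{237}{17} - \frac{3601}{1104}\right) \left(- \frac{1}{79}\right) = \left(- \frac{322865}{18768}\right) \left(- \frac{1}{79}\right) = \frac{322865}{1482672}$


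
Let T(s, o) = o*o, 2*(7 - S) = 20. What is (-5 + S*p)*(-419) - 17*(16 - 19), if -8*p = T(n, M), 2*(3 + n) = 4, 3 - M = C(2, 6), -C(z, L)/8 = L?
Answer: -3252289/8 ≈ -4.0654e+5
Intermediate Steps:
S = -3 (S = 7 - ½*20 = 7 - 10 = -3)
C(z, L) = -8*L
M = 51 (M = 3 - (-8)*6 = 3 - 1*(-48) = 3 + 48 = 51)
n = -1 (n = -3 + (½)*4 = -3 + 2 = -1)
T(s, o) = o²
p = -2601/8 (p = -⅛*51² = -⅛*2601 = -2601/8 ≈ -325.13)
(-5 + S*p)*(-419) - 17*(16 - 19) = (-5 - 3*(-2601/8))*(-419) - 17*(16 - 19) = (-5 + 7803/8)*(-419) - 17*(-3) = (7763/8)*(-419) + 51 = -3252697/8 + 51 = -3252289/8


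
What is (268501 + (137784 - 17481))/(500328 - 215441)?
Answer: 388804/284887 ≈ 1.3648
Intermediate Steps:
(268501 + (137784 - 17481))/(500328 - 215441) = (268501 + 120303)/284887 = 388804*(1/284887) = 388804/284887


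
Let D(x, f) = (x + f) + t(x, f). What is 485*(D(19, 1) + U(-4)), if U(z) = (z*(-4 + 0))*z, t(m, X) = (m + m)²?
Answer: 679000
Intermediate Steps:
t(m, X) = 4*m² (t(m, X) = (2*m)² = 4*m²)
U(z) = -4*z² (U(z) = (z*(-4))*z = (-4*z)*z = -4*z²)
D(x, f) = f + x + 4*x² (D(x, f) = (x + f) + 4*x² = (f + x) + 4*x² = f + x + 4*x²)
485*(D(19, 1) + U(-4)) = 485*((1 + 19 + 4*19²) - 4*(-4)²) = 485*((1 + 19 + 4*361) - 4*16) = 485*((1 + 19 + 1444) - 64) = 485*(1464 - 64) = 485*1400 = 679000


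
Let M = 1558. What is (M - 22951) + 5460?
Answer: -15933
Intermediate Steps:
(M - 22951) + 5460 = (1558 - 22951) + 5460 = -21393 + 5460 = -15933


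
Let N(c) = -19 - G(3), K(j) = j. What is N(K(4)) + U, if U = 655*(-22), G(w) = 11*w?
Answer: -14462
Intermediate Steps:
U = -14410
N(c) = -52 (N(c) = -19 - 11*3 = -19 - 1*33 = -19 - 33 = -52)
N(K(4)) + U = -52 - 14410 = -14462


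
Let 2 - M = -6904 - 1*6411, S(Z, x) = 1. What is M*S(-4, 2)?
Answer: 13317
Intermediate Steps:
M = 13317 (M = 2 - (-6904 - 1*6411) = 2 - (-6904 - 6411) = 2 - 1*(-13315) = 2 + 13315 = 13317)
M*S(-4, 2) = 13317*1 = 13317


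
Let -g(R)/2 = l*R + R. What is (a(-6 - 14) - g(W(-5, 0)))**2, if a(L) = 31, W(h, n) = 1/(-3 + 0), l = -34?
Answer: 2809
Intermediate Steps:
W(h, n) = -1/3 (W(h, n) = 1/(-3) = -1/3)
g(R) = 66*R (g(R) = -2*(-34*R + R) = -(-66)*R = 66*R)
(a(-6 - 14) - g(W(-5, 0)))**2 = (31 - 66*(-1)/3)**2 = (31 - 1*(-22))**2 = (31 + 22)**2 = 53**2 = 2809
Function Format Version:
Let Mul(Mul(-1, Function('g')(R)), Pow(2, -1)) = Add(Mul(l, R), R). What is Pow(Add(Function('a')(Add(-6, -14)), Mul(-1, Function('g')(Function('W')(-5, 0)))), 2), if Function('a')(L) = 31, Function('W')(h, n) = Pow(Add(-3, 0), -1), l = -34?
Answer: 2809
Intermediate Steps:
Function('W')(h, n) = Rational(-1, 3) (Function('W')(h, n) = Pow(-3, -1) = Rational(-1, 3))
Function('g')(R) = Mul(66, R) (Function('g')(R) = Mul(-2, Add(Mul(-34, R), R)) = Mul(-2, Mul(-33, R)) = Mul(66, R))
Pow(Add(Function('a')(Add(-6, -14)), Mul(-1, Function('g')(Function('W')(-5, 0)))), 2) = Pow(Add(31, Mul(-1, Mul(66, Rational(-1, 3)))), 2) = Pow(Add(31, Mul(-1, -22)), 2) = Pow(Add(31, 22), 2) = Pow(53, 2) = 2809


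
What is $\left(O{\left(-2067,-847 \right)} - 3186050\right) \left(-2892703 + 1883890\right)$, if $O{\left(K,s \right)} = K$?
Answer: $3216213875121$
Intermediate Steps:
$\left(O{\left(-2067,-847 \right)} - 3186050\right) \left(-2892703 + 1883890\right) = \left(-2067 - 3186050\right) \left(-2892703 + 1883890\right) = \left(-2067 - 3186050\right) \left(-1008813\right) = \left(-3188117\right) \left(-1008813\right) = 3216213875121$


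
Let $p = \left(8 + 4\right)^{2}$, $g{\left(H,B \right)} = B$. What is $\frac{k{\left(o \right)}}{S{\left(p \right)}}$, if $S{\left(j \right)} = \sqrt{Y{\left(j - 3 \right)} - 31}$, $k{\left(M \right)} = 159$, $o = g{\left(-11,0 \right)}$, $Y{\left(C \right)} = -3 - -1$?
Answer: $- \frac{53 i \sqrt{33}}{11} \approx - 27.678 i$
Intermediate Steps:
$Y{\left(C \right)} = -2$ ($Y{\left(C \right)} = -3 + 1 = -2$)
$o = 0$
$p = 144$ ($p = 12^{2} = 144$)
$S{\left(j \right)} = i \sqrt{33}$ ($S{\left(j \right)} = \sqrt{-2 - 31} = \sqrt{-33} = i \sqrt{33}$)
$\frac{k{\left(o \right)}}{S{\left(p \right)}} = \frac{159}{i \sqrt{33}} = 159 \left(- \frac{i \sqrt{33}}{33}\right) = - \frac{53 i \sqrt{33}}{11}$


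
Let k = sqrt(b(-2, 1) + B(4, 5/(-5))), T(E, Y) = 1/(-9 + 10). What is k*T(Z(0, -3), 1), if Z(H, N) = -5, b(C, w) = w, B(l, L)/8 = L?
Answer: I*sqrt(7) ≈ 2.6458*I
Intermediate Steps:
B(l, L) = 8*L
T(E, Y) = 1 (T(E, Y) = 1/1 = 1)
k = I*sqrt(7) (k = sqrt(1 + 8*(5/(-5))) = sqrt(1 + 8*(5*(-1/5))) = sqrt(1 + 8*(-1)) = sqrt(1 - 8) = sqrt(-7) = I*sqrt(7) ≈ 2.6458*I)
k*T(Z(0, -3), 1) = (I*sqrt(7))*1 = I*sqrt(7)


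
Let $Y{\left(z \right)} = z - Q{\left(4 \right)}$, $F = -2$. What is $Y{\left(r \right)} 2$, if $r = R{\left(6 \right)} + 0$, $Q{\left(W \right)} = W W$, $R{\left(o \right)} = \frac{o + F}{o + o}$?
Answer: $- \frac{94}{3} \approx -31.333$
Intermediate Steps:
$R{\left(o \right)} = \frac{-2 + o}{2 o}$ ($R{\left(o \right)} = \frac{o - 2}{o + o} = \frac{-2 + o}{2 o}$)
$Q{\left(W \right)} = W^{2}$
$r = \frac{1}{3}$ ($r = \frac{-2 + 6}{2 \cdot 6} + 0 = \frac{1}{2} \cdot \frac{1}{6} \cdot 4 + 0 = \frac{1}{3} + 0 = \frac{1}{3} \approx 0.33333$)
$Y{\left(z \right)} = -16 + z$ ($Y{\left(z \right)} = z - 4^{2} = z - 16 = -16 + z$)
$Y{\left(r \right)} 2 = \left(-16 + \frac{1}{3}\right) 2 = \left(- \frac{47}{3}\right) 2 = - \frac{94}{3}$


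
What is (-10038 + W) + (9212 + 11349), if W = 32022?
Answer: 42545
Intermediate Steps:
(-10038 + W) + (9212 + 11349) = (-10038 + 32022) + (9212 + 11349) = 21984 + 20561 = 42545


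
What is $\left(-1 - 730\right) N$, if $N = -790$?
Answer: $577490$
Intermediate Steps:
$\left(-1 - 730\right) N = \left(-1 - 730\right) \left(-790\right) = \left(-731\right) \left(-790\right) = 577490$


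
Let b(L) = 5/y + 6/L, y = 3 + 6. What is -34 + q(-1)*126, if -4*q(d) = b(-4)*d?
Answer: -255/4 ≈ -63.750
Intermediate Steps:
y = 9
b(L) = 5/9 + 6/L
q(d) = 17*d/72 (q(d) = -(5/9 + 6/(-4))*d/4 = -(5/9 + 6*(-1/4))*d/4 = -(5/9 - 3/2)*d/4 = -(-17)*d/72 = 17*d/72)
-34 + q(-1)*126 = -34 + ((17/72)*(-1))*126 = -34 - 17/72*126 = -34 - 119/4 = -255/4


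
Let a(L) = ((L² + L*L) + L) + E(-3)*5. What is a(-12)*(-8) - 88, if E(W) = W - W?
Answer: -2296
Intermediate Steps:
E(W) = 0
a(L) = L + 2*L² (a(L) = ((L² + L*L) + L) + 0*5 = ((L² + L²) + L) + 0 = (2*L² + L) + 0 = (L + 2*L²) + 0 = L + 2*L²)
a(-12)*(-8) - 88 = -12*(1 + 2*(-12))*(-8) - 88 = -12*(1 - 24)*(-8) - 88 = -12*(-23)*(-8) - 88 = 276*(-8) - 88 = -2208 - 88 = -2296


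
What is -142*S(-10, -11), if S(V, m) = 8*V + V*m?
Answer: -4260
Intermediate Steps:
-142*S(-10, -11) = -(-1420)*(8 - 11) = -(-1420)*(-3) = -142*30 = -4260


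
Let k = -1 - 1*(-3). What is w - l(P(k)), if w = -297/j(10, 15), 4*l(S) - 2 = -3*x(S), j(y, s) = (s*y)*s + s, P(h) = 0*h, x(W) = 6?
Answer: 2921/755 ≈ 3.8689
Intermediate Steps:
k = 2 (k = -1 + 3 = 2)
P(h) = 0
j(y, s) = s + y*s² (j(y, s) = y*s² + s = s + y*s²)
l(S) = -4 (l(S) = ½ + (-3*6)/4 = ½ + (¼)*(-18) = ½ - 9/2 = -4)
w = -99/755 (w = -297*1/(15*(1 + 15*10)) = -297*1/(15*(1 + 150)) = -297/(15*151) = -297/2265 = -297*1/2265 = -99/755 ≈ -0.13113)
w - l(P(k)) = -99/755 - 1*(-4) = -99/755 + 4 = 2921/755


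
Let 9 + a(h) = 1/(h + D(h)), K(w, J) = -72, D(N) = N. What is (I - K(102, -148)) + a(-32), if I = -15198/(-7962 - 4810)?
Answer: 13114151/204352 ≈ 64.174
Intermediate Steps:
I = 7599/6386 (I = -15198/(-12772) = -15198*(-1/12772) = 7599/6386 ≈ 1.1899)
a(h) = -9 + 1/(2*h) (a(h) = -9 + 1/(h + h) = -9 + 1/(2*h))
(I - K(102, -148)) + a(-32) = (7599/6386 - 1*(-72)) + (-9 + (½)/(-32)) = (7599/6386 + 72) + (-9 + (½)*(-1/32)) = 467391/6386 + (-9 - 1/64) = 467391/6386 - 577/64 = 13114151/204352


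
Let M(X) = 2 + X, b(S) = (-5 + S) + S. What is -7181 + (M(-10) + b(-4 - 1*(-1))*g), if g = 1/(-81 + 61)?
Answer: -143769/20 ≈ -7188.5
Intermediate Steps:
b(S) = -5 + 2*S
g = -1/20 (g = 1/(-20) = -1/20 ≈ -0.050000)
-7181 + (M(-10) + b(-4 - 1*(-1))*g) = -7181 + ((2 - 10) + (-5 + 2*(-4 - 1*(-1)))*(-1/20)) = -7181 + (-8 + (-5 + 2*(-4 + 1))*(-1/20)) = -7181 + (-8 + (-5 + 2*(-3))*(-1/20)) = -7181 + (-8 + (-5 - 6)*(-1/20)) = -7181 + (-8 - 11*(-1/20)) = -7181 + (-8 + 11/20) = -7181 - 149/20 = -143769/20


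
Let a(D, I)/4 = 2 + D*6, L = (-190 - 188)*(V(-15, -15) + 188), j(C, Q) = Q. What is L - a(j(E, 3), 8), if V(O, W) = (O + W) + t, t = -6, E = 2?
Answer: -57536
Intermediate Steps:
V(O, W) = -6 + O + W (V(O, W) = (O + W) - 6 = -6 + O + W)
L = -57456 (L = (-190 - 188)*((-6 - 15 - 15) + 188) = -378*(-36 + 188) = -378*152 = -57456)
a(D, I) = 8 + 24*D (a(D, I) = 4*(2 + D*6) = 4*(2 + 6*D) = 8 + 24*D)
L - a(j(E, 3), 8) = -57456 - (8 + 24*3) = -57456 - (8 + 72) = -57456 - 1*80 = -57456 - 80 = -57536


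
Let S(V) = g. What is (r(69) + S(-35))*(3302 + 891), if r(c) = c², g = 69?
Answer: 20252190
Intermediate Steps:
S(V) = 69
(r(69) + S(-35))*(3302 + 891) = (69² + 69)*(3302 + 891) = (4761 + 69)*4193 = 4830*4193 = 20252190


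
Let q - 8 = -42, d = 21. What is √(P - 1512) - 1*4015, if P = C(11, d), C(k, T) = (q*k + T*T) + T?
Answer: -4015 + 4*I*√89 ≈ -4015.0 + 37.736*I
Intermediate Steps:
q = -34 (q = 8 - 42 = -34)
C(k, T) = T + T² - 34*k (C(k, T) = (-34*k + T*T) + T = (-34*k + T²) + T = (T² - 34*k) + T = T + T² - 34*k)
P = 88 (P = 21 + 21² - 34*11 = 21 + 441 - 374 = 88)
√(P - 1512) - 1*4015 = √(88 - 1512) - 1*4015 = √(-1424) - 4015 = 4*I*√89 - 4015 = -4015 + 4*I*√89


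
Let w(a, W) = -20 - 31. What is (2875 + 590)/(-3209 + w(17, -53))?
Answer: -693/652 ≈ -1.0629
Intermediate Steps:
w(a, W) = -51
(2875 + 590)/(-3209 + w(17, -53)) = (2875 + 590)/(-3209 - 51) = 3465/(-3260) = 3465*(-1/3260) = -693/652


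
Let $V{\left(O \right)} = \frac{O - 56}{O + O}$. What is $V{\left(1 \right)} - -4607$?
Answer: $\frac{9159}{2} \approx 4579.5$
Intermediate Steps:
$V{\left(O \right)} = \frac{-56 + O}{2 O}$
$V{\left(1 \right)} - -4607 = \frac{-56 + 1}{2 \cdot 1} - -4607 = \frac{1}{2} \cdot 1 \left(-55\right) + 4607 = - \frac{55}{2} + 4607 = \frac{9159}{2}$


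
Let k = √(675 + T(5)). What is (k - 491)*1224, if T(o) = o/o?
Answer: -569160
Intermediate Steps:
T(o) = 1
k = 26 (k = √(675 + 1) = √676 = 26)
(k - 491)*1224 = (26 - 491)*1224 = -465*1224 = -569160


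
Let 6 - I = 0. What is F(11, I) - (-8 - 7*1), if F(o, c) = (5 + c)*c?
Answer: 81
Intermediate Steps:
I = 6 (I = 6 - 1*0 = 6 + 0 = 6)
F(o, c) = c*(5 + c)
F(11, I) - (-8 - 7*1) = 6*(5 + 6) - (-8 - 7*1) = 6*11 - (-8 - 7) = 66 - 1*(-15) = 66 + 15 = 81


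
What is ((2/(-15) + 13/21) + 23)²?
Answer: 675684/1225 ≈ 551.58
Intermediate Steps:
((2/(-15) + 13/21) + 23)² = ((2*(-1/15) + 13*(1/21)) + 23)² = ((-2/15 + 13/21) + 23)² = (17/35 + 23)² = (822/35)² = 675684/1225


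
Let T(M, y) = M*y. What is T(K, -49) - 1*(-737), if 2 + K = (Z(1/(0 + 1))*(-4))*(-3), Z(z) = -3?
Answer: 2599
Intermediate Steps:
K = -38 (K = -2 - 3*(-4)*(-3) = -2 + 12*(-3) = -2 - 36 = -38)
T(K, -49) - 1*(-737) = -38*(-49) - 1*(-737) = 1862 + 737 = 2599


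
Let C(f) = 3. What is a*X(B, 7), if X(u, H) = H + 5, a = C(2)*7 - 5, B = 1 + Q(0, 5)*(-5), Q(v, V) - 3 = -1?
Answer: 192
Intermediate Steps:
Q(v, V) = 2 (Q(v, V) = 3 - 1 = 2)
B = -9 (B = 1 + 2*(-5) = 1 - 10 = -9)
a = 16 (a = 3*7 - 5 = 21 - 5 = 16)
X(u, H) = 5 + H
a*X(B, 7) = 16*(5 + 7) = 16*12 = 192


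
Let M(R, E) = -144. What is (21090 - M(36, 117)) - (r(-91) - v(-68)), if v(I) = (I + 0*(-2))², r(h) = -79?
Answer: 25937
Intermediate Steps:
v(I) = I² (v(I) = (I + 0)² = I²)
(21090 - M(36, 117)) - (r(-91) - v(-68)) = (21090 - 1*(-144)) - (-79 - 1*(-68)²) = (21090 + 144) - (-79 - 1*4624) = 21234 - (-79 - 4624) = 21234 - 1*(-4703) = 21234 + 4703 = 25937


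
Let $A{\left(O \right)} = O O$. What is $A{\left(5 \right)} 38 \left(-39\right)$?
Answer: $-37050$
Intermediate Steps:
$A{\left(O \right)} = O^{2}$
$A{\left(5 \right)} 38 \left(-39\right) = 5^{2} \cdot 38 \left(-39\right) = 25 \cdot 38 \left(-39\right) = 950 \left(-39\right) = -37050$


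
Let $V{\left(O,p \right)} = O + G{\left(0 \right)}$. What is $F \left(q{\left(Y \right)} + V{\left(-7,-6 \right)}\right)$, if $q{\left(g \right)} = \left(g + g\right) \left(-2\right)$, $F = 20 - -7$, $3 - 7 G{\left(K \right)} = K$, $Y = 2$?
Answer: $- \frac{2754}{7} \approx -393.43$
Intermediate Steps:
$G{\left(K \right)} = \frac{3}{7} - \frac{K}{7}$
$V{\left(O,p \right)} = \frac{3}{7} + O$ ($V{\left(O,p \right)} = O + \left(\frac{3}{7} - 0\right) = O + \left(\frac{3}{7} + 0\right) = O + \frac{3}{7} = \frac{3}{7} + O$)
$F = 27$ ($F = 20 + 7 = 27$)
$q{\left(g \right)} = - 4 g$ ($q{\left(g \right)} = 2 g \left(-2\right) = - 4 g$)
$F \left(q{\left(Y \right)} + V{\left(-7,-6 \right)}\right) = 27 \left(\left(-4\right) 2 + \left(\frac{3}{7} - 7\right)\right) = 27 \left(-8 - \frac{46}{7}\right) = 27 \left(- \frac{102}{7}\right) = - \frac{2754}{7}$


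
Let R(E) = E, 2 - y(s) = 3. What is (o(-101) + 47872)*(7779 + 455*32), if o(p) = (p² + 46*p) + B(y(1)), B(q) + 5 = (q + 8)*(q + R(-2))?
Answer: 1192924939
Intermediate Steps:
y(s) = -1 (y(s) = 2 - 1*3 = 2 - 3 = -1)
B(q) = -5 + (-2 + q)*(8 + q) (B(q) = -5 + (q + 8)*(q - 2) = -5 + (8 + q)*(-2 + q) = -5 + (-2 + q)*(8 + q))
o(p) = -26 + p² + 46*p (o(p) = (p² + 46*p) + (-21 + (-1)² + 6*(-1)) = (p² + 46*p) + (-21 + 1 - 6) = (p² + 46*p) - 26 = -26 + p² + 46*p)
(o(-101) + 47872)*(7779 + 455*32) = ((-26 + (-101)² + 46*(-101)) + 47872)*(7779 + 455*32) = ((-26 + 10201 - 4646) + 47872)*(7779 + 14560) = (5529 + 47872)*22339 = 53401*22339 = 1192924939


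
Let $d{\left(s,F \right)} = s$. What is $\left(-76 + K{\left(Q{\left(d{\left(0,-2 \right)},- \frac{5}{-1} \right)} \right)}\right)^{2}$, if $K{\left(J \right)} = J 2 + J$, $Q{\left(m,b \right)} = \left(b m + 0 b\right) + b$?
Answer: $3721$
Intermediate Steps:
$Q{\left(m,b \right)} = b + b m$ ($Q{\left(m,b \right)} = \left(b m + 0\right) + b = b m + b = b + b m$)
$K{\left(J \right)} = 3 J$ ($K{\left(J \right)} = 2 J + J = 3 J$)
$\left(-76 + K{\left(Q{\left(d{\left(0,-2 \right)},- \frac{5}{-1} \right)} \right)}\right)^{2} = \left(-76 + 3 - \frac{5}{-1} \left(1 + 0\right)\right)^{2} = \left(-76 + 3 \left(-5\right) \left(-1\right) 1\right)^{2} = \left(-76 + 3 \cdot 5 \cdot 1\right)^{2} = \left(-76 + 3 \cdot 5\right)^{2} = \left(-76 + 15\right)^{2} = \left(-61\right)^{2} = 3721$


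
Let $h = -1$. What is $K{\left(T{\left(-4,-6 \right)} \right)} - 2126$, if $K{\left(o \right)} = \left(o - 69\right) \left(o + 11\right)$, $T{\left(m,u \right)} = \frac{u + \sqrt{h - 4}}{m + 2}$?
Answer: $- \frac{12205}{4} + 26 i \sqrt{5} \approx -3051.3 + 58.138 i$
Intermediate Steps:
$T{\left(m,u \right)} = \frac{u + i \sqrt{5}}{2 + m}$ ($T{\left(m,u \right)} = \frac{u + \sqrt{-1 - 4}}{m + 2} = \frac{u + \sqrt{-5}}{2 + m} = \frac{u + i \sqrt{5}}{2 + m}$)
$K{\left(o \right)} = \left(-69 + o\right) \left(11 + o\right)$
$K{\left(T{\left(-4,-6 \right)} \right)} - 2126 = \left(-759 + \left(\frac{-6 + i \sqrt{5}}{2 - 4}\right)^{2} - 58 \frac{-6 + i \sqrt{5}}{2 - 4}\right) - 2126 = \left(-759 + \left(\frac{-6 + i \sqrt{5}}{-2}\right)^{2} - 58 \frac{-6 + i \sqrt{5}}{-2}\right) - 2126 = \left(-759 + \left(- \frac{-6 + i \sqrt{5}}{2}\right)^{2} - 58 \left(- \frac{-6 + i \sqrt{5}}{2}\right)\right) - 2126 = \left(-759 + \left(3 - \frac{i \sqrt{5}}{2}\right)^{2} - 58 \left(3 - \frac{i \sqrt{5}}{2}\right)\right) - 2126 = \left(-759 + \left(3 - \frac{i \sqrt{5}}{2}\right)^{2} - \left(174 - 29 i \sqrt{5}\right)\right) - 2126 = \left(-933 + \left(3 - \frac{i \sqrt{5}}{2}\right)^{2} + 29 i \sqrt{5}\right) - 2126 = -3059 + \left(3 - \frac{i \sqrt{5}}{2}\right)^{2} + 29 i \sqrt{5}$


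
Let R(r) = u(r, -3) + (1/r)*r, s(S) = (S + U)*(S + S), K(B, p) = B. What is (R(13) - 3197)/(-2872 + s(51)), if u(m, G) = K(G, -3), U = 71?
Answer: -3199/9572 ≈ -0.33420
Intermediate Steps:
u(m, G) = G
s(S) = 2*S*(71 + S) (s(S) = (S + 71)*(S + S) = (71 + S)*(2*S) = 2*S*(71 + S))
R(r) = -2 (R(r) = -3 + (1/r)*r = -3 + r/r = -3 + 1 = -2)
(R(13) - 3197)/(-2872 + s(51)) = (-2 - 3197)/(-2872 + 2*51*(71 + 51)) = -3199/(-2872 + 2*51*122) = -3199/(-2872 + 12444) = -3199/9572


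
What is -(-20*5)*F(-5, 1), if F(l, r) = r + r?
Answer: 200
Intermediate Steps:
F(l, r) = 2*r
-(-20*5)*F(-5, 1) = -(-20*5)*2*1 = -(-100)*2 = -1*(-200) = 200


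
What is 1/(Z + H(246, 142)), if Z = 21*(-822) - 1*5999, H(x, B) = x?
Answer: -1/23015 ≈ -4.3450e-5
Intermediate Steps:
Z = -23261 (Z = -17262 - 5999 = -23261)
1/(Z + H(246, 142)) = 1/(-23261 + 246) = 1/(-23015) = -1/23015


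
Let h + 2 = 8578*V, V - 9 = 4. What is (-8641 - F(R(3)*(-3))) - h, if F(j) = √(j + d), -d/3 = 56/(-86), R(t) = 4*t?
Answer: -120153 - 2*I*√15738/43 ≈ -1.2015e+5 - 5.8349*I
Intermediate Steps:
V = 13 (V = 9 + 4 = 13)
d = 84/43 (d = -168/(-86) = -168*(-1)/86 = -3*(-28/43) = 84/43 ≈ 1.9535)
F(j) = √(84/43 + j) (F(j) = √(j + 84/43) = √(84/43 + j))
h = 111512 (h = -2 + 8578*13 = -2 + 111514 = 111512)
(-8641 - F(R(3)*(-3))) - h = (-8641 - √(3612 + 1849*((4*3)*(-3)))/43) - 1*111512 = (-8641 - √(3612 + 1849*(12*(-3)))/43) - 111512 = (-8641 - √(3612 + 1849*(-36))/43) - 111512 = (-8641 - √(3612 - 66564)/43) - 111512 = (-8641 - √(-62952)/43) - 111512 = (-8641 - 2*I*√15738/43) - 111512 = -120153 - 2*I*√15738/43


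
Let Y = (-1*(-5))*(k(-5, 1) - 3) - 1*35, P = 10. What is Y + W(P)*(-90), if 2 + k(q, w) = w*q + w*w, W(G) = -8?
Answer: 640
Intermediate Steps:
k(q, w) = -2 + w**2 + q*w (k(q, w) = -2 + (w*q + w*w) = -2 + (q*w + w**2) = -2 + (w**2 + q*w) = -2 + w**2 + q*w)
Y = -80 (Y = (-1*(-5))*((-2 + 1**2 - 5*1) - 3) - 1*35 = 5*((-2 + 1 - 5) - 3) - 35 = 5*(-6 - 3) - 35 = 5*(-9) - 35 = -45 - 35 = -80)
Y + W(P)*(-90) = -80 - 8*(-90) = -80 + 720 = 640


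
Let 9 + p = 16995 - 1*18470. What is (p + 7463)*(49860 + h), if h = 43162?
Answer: 556178538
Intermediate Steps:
p = -1484 (p = -9 + (16995 - 1*18470) = -9 + (16995 - 18470) = -9 - 1475 = -1484)
(p + 7463)*(49860 + h) = (-1484 + 7463)*(49860 + 43162) = 5979*93022 = 556178538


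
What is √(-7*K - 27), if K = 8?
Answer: I*√83 ≈ 9.1104*I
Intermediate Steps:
√(-7*K - 27) = √(-7*8 - 27) = √(-56 - 27) = √(-83) = I*√83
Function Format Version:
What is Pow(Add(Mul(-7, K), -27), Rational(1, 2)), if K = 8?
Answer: Mul(I, Pow(83, Rational(1, 2))) ≈ Mul(9.1104, I)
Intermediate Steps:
Pow(Add(Mul(-7, K), -27), Rational(1, 2)) = Pow(Add(Mul(-7, 8), -27), Rational(1, 2)) = Pow(Add(-56, -27), Rational(1, 2)) = Pow(-83, Rational(1, 2)) = Mul(I, Pow(83, Rational(1, 2)))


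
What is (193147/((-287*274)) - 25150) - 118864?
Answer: -11325166079/78638 ≈ -1.4402e+5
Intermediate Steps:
(193147/((-287*274)) - 25150) - 118864 = (193147/(-78638) - 25150) - 118864 = (193147*(-1/78638) - 25150) - 118864 = (-193147/78638 - 25150) - 118864 = -1977938847/78638 - 118864 = -11325166079/78638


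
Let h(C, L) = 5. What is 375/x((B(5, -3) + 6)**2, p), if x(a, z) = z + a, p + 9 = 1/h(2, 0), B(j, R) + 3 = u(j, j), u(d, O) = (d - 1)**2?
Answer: 625/587 ≈ 1.0647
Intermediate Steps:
u(d, O) = (-1 + d)**2
B(j, R) = -3 + (-1 + j)**2
p = -44/5 (p = -9 + 1/5 = -44/5 ≈ -8.8000)
x(a, z) = a + z
375/x((B(5, -3) + 6)**2, p) = 375/(((-3 + (-1 + 5)**2) + 6)**2 - 44/5) = 375/(((-3 + 4**2) + 6)**2 - 44/5) = 375/(((-3 + 16) + 6)**2 - 44/5) = 375/((13 + 6)**2 - 44/5) = 375/(19**2 - 44/5) = 375/(361 - 44/5) = 375/(1761/5) = 375*(5/1761) = 625/587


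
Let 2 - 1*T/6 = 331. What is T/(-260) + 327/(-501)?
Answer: 150659/21710 ≈ 6.9396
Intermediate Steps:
T = -1974 (T = 12 - 6*331 = 12 - 1986 = -1974)
T/(-260) + 327/(-501) = -1974/(-260) + 327/(-501) = -1974*(-1/260) + 327*(-1/501) = 987/130 - 109/167 = 150659/21710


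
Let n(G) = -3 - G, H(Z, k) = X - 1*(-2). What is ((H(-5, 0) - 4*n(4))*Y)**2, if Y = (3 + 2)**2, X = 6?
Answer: 810000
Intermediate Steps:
H(Z, k) = 8 (H(Z, k) = 6 - 1*(-2) = 6 + 2 = 8)
Y = 25 (Y = 5**2 = 25)
((H(-5, 0) - 4*n(4))*Y)**2 = ((8 - 4*(-3 - 1*4))*25)**2 = ((8 - 4*(-3 - 4))*25)**2 = ((8 - 4*(-7))*25)**2 = ((8 + 28)*25)**2 = (36*25)**2 = 900**2 = 810000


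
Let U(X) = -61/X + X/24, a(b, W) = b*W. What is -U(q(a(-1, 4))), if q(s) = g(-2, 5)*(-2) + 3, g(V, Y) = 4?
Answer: -1439/120 ≈ -11.992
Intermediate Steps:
a(b, W) = W*b
q(s) = -5 (q(s) = 4*(-2) + 3 = -8 + 3 = -5)
U(X) = -61/X + X/24 (U(X) = -61/X + X*(1/24) = -61/X + X/24)
-U(q(a(-1, 4))) = -(-61/(-5) + (1/24)*(-5)) = -(-61*(-⅕) - 5/24) = -(61/5 - 5/24) = -1*1439/120 = -1439/120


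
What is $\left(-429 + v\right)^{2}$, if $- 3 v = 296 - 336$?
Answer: $\frac{1555009}{9} \approx 1.7278 \cdot 10^{5}$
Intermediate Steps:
$v = \frac{40}{3}$ ($v = - \frac{296 - 336}{3} = \left(- \frac{1}{3}\right) \left(-40\right) = \frac{40}{3} \approx 13.333$)
$\left(-429 + v\right)^{2} = \left(-429 + \frac{40}{3}\right)^{2} = \left(- \frac{1247}{3}\right)^{2} = \frac{1555009}{9}$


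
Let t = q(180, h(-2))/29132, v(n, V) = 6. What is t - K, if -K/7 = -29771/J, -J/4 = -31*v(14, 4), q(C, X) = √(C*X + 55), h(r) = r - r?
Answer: -208397/744 + √55/29132 ≈ -280.10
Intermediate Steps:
h(r) = 0
q(C, X) = √(55 + C*X)
J = 744 (J = -(-124)*6 = -4*(-186) = 744)
K = 208397/744 (K = -(-208397)/744 = -7*(-29771/744) = 208397/744 ≈ 280.10)
t = √55/29132 (t = √(55 + 180*0)/29132 = √(55 + 0)*(1/29132) = √55*(1/29132) = √55/29132 ≈ 0.00025457)
t - K = √55/29132 - 1*208397/744 = √55/29132 - 208397/744 = -208397/744 + √55/29132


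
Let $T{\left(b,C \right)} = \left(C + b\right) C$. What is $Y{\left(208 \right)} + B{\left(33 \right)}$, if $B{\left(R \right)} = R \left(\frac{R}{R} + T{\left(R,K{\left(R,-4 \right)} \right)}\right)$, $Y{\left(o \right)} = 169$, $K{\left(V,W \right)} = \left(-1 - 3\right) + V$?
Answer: $59536$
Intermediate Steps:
$K{\left(V,W \right)} = -4 + V$
$T{\left(b,C \right)} = C \left(C + b\right)$
$B{\left(R \right)} = R \left(1 + \left(-4 + R\right) \left(-4 + 2 R\right)\right)$ ($B{\left(R \right)} = R \left(\frac{R}{R} + \left(-4 + R\right) \left(\left(-4 + R\right) + R\right)\right) = R \left(1 + \left(-4 + R\right) \left(-4 + 2 R\right)\right)$)
$Y{\left(208 \right)} + B{\left(33 \right)} = 169 + 33 \left(1 + 2 \left(-4 + 33\right) \left(-2 + 33\right)\right) = 169 + 33 \left(1 + 2 \cdot 29 \cdot 31\right) = 169 + 33 \left(1 + 1798\right) = 169 + 33 \cdot 1799 = 169 + 59367 = 59536$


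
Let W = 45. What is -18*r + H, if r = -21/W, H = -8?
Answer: ⅖ ≈ 0.40000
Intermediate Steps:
r = -7/15 (r = -21/45 = -21*1/45 = -7/15 ≈ -0.46667)
-18*r + H = -18*(-7/15) - 8 = 42/5 - 8 = ⅖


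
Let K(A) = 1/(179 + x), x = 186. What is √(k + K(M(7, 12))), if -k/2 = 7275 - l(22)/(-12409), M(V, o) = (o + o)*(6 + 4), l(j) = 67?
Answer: 3*I*√33165001590750615/4529285 ≈ 120.62*I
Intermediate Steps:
M(V, o) = 20*o (M(V, o) = (2*o)*10 = 20*o)
k = -180551084/12409 (k = -2*(7275 - 67/(-12409)) = -2*(7275 - 67*(-1)/12409) = -2*(7275 - 1*(-67/12409)) = -2*(7275 + 67/12409) = -2*90275542/12409 = -180551084/12409 ≈ -14550.)
K(A) = 1/365 (K(A) = 1/(179 + 186) = 1/365)
√(k + K(M(7, 12))) = √(-180551084/12409 + 1/365) = √(-65901133251/4529285) = 3*I*√33165001590750615/4529285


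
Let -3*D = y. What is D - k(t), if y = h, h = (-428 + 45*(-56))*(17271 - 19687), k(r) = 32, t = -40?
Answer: -7122464/3 ≈ -2.3742e+6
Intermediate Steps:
h = 7122368 (h = (-428 - 2520)*(-2416) = -2948*(-2416) = 7122368)
y = 7122368
D = -7122368/3 (D = -1/3*7122368 = -7122368/3 ≈ -2.3741e+6)
D - k(t) = -7122368/3 - 1*32 = -7122368/3 - 32 = -7122464/3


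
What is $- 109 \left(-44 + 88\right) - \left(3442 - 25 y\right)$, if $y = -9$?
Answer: $-8463$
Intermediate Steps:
$- 109 \left(-44 + 88\right) - \left(3442 - 25 y\right) = - 109 \left(-44 + 88\right) - \left(3442 - -225\right) = \left(-109\right) 44 - \left(3442 + 225\right) = -4796 - 3667 = -8463$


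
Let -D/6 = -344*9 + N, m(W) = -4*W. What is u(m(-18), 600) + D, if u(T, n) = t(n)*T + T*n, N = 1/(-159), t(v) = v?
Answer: 5563730/53 ≈ 1.0498e+5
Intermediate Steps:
N = -1/159 ≈ -0.0062893
D = 984530/53 (D = -6*(-344*9 - 1/159) = -6*(-3096 - 1/159) = -6*(-492265/159) = 984530/53 ≈ 18576.)
u(T, n) = 2*T*n (u(T, n) = n*T + T*n = T*n + T*n = 2*T*n)
u(m(-18), 600) + D = 2*(-4*(-18))*600 + 984530/53 = 2*72*600 + 984530/53 = 86400 + 984530/53 = 5563730/53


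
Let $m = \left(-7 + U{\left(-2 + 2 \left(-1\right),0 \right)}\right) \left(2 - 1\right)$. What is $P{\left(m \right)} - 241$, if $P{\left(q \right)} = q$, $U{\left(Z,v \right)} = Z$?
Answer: $-252$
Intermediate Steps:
$m = -11$ ($m = \left(-7 + \left(-2 + 2 \left(-1\right)\right)\right) \left(2 - 1\right) = \left(-7 - 4\right) 1 = \left(-11\right) 1 = -11$)
$P{\left(m \right)} - 241 = -11 - 241 = -252$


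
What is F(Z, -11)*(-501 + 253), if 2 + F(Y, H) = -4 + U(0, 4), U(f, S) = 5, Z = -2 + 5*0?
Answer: 248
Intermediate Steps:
Z = -2 (Z = -2 + 0 = -2)
F(Y, H) = -1 (F(Y, H) = -2 + (-4 + 5) = -2 + 1 = -1)
F(Z, -11)*(-501 + 253) = -(-501 + 253) = -1*(-248) = 248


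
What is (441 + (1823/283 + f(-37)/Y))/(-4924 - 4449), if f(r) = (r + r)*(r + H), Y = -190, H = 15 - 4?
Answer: -11757224/251993105 ≈ -0.046657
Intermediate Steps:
H = 11
f(r) = 2*r*(11 + r) (f(r) = (r + r)*(r + 11) = (2*r)*(11 + r) = 2*r*(11 + r))
(441 + (1823/283 + f(-37)/Y))/(-4924 - 4449) = (441 + (1823/283 + (2*(-37)*(11 - 37))/(-190)))/(-4924 - 4449) = (441 + (1823*(1/283) + (2*(-37)*(-26))*(-1/190)))/(-9373) = (441 + (1823/283 + 1924*(-1/190)))*(-1/9373) = (441 + (1823/283 - 962/95))*(-1/9373) = (441 - 99061/26885)*(-1/9373) = (11757224/26885)*(-1/9373) = -11757224/251993105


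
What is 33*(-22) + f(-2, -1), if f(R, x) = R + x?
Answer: -729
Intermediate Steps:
33*(-22) + f(-2, -1) = 33*(-22) + (-2 - 1) = -726 - 3 = -729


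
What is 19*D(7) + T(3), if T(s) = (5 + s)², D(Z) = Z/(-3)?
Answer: 59/3 ≈ 19.667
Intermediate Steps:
D(Z) = -Z/3 (D(Z) = Z*(-⅓) = -Z/3)
19*D(7) + T(3) = 19*(-⅓*7) + (5 + 3)² = 19*(-7/3) + 8² = -133/3 + 64 = 59/3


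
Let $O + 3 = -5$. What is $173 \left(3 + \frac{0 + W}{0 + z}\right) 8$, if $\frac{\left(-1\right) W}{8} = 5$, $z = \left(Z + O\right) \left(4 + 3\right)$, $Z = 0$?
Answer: $\frac{35984}{7} \approx 5140.6$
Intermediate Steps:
$O = -8$ ($O = -3 - 5 = -8$)
$z = -56$ ($z = \left(0 - 8\right) \left(4 + 3\right) = \left(-8\right) 7 = -56$)
$W = -40$ ($W = \left(-8\right) 5 = -40$)
$173 \left(3 + \frac{0 + W}{0 + z}\right) 8 = 173 \left(3 + \frac{0 - 40}{0 - 56}\right) 8 = 173 \left(3 - \frac{40}{-56}\right) 8 = 173 \left(3 - - \frac{5}{7}\right) 8 = 173 \left(3 + \frac{5}{7}\right) 8 = 173 \cdot \frac{26}{7} \cdot 8 = 173 \cdot \frac{208}{7} = \frac{35984}{7}$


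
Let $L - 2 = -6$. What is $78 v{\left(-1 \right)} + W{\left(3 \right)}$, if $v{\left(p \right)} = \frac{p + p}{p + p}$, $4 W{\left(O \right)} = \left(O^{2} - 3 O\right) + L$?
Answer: $77$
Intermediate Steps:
$L = -4$ ($L = 2 - 6 = -4$)
$W{\left(O \right)} = -1 - \frac{3 O}{4} + \frac{O^{2}}{4}$ ($W{\left(O \right)} = \frac{\left(O^{2} - 3 O\right) - 4}{4} = \frac{-4 + O^{2} - 3 O}{4} = -1 - \frac{3 O}{4} + \frac{O^{2}}{4}$)
$v{\left(p \right)} = 1$ ($v{\left(p \right)} = \frac{2 p}{2 p} = 2 p \frac{1}{2 p} = 1$)
$78 v{\left(-1 \right)} + W{\left(3 \right)} = 78 \cdot 1 - \left(\frac{13}{4} - \frac{9}{4}\right) = 78 - 1 = 77$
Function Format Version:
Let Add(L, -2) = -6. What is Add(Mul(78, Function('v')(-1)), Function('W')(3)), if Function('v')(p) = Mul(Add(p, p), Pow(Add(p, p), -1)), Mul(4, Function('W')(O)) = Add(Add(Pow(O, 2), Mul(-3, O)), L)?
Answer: 77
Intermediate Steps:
L = -4 (L = Add(2, -6) = -4)
Function('W')(O) = Add(-1, Mul(Rational(-3, 4), O), Mul(Rational(1, 4), Pow(O, 2))) (Function('W')(O) = Mul(Rational(1, 4), Add(Add(Pow(O, 2), Mul(-3, O)), -4)) = Mul(Rational(1, 4), Add(-4, Pow(O, 2), Mul(-3, O))) = Add(-1, Mul(Rational(-3, 4), O), Mul(Rational(1, 4), Pow(O, 2))))
Function('v')(p) = 1 (Function('v')(p) = Mul(Mul(2, p), Pow(Mul(2, p), -1)) = Mul(Mul(2, p), Mul(Rational(1, 2), Pow(p, -1))) = 1)
Add(Mul(78, Function('v')(-1)), Function('W')(3)) = Add(Mul(78, 1), Add(-1, Mul(Rational(-3, 4), 3), Mul(Rational(1, 4), Pow(3, 2)))) = Add(78, Add(-1, Rational(-9, 4), Mul(Rational(1, 4), 9))) = Add(78, Add(-1, Rational(-9, 4), Rational(9, 4))) = Add(78, -1) = 77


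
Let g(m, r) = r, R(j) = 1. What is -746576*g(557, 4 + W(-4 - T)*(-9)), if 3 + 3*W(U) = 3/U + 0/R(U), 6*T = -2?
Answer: -126917920/11 ≈ -1.1538e+7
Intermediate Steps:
T = -⅓ (T = (⅙)*(-2) = -⅓ ≈ -0.33333)
W(U) = -1 + 1/U (W(U) = -1 + (3/U + 0/1)/3 = -1 + (3/U + 0*1)/3 = -1 + (3/U + 0)/3 = -1 + (3/U)/3 = -1 + 1/U)
-746576*g(557, 4 + W(-4 - T)*(-9)) = -(2986304 - 6719184*(1 - (-4 - 1*(-⅓)))/(-4 - 1*(-⅓))) = -(2986304 - 6719184*(1 - (-4 + ⅓))/(-4 + ⅓)) = -746576/(1/(4 + ((1 - 1*(-11/3))/(-11/3))*(-9))) = -746576/(1/(4 - 3*(1 + 11/3)/11*(-9))) = -746576/(1/(4 - 3/11*14/3*(-9))) = -746576/(1/(4 - 14/11*(-9))) = -746576/(1/(4 + 126/11)) = -746576/(1/(170/11)) = -746576/11/170 = -746576*170/11 = -126917920/11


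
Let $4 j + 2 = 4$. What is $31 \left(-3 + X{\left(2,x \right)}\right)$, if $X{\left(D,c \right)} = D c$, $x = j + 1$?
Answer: $0$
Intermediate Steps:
$j = \frac{1}{2}$ ($j = - \frac{1}{2} + \frac{1}{4} \cdot 4 = - \frac{1}{2} + 1 = \frac{1}{2} \approx 0.5$)
$x = \frac{3}{2}$ ($x = \frac{1}{2} + 1 = \frac{3}{2} \approx 1.5$)
$31 \left(-3 + X{\left(2,x \right)}\right) = 31 \left(-3 + 2 \cdot \frac{3}{2}\right) = 31 \left(-3 + 3\right) = 31 \cdot 0 = 0$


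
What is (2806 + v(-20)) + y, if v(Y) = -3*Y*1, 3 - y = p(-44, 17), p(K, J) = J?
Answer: 2852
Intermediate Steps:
y = -14 (y = 3 - 1*17 = 3 - 17 = -14)
v(Y) = -3*Y
(2806 + v(-20)) + y = (2806 - 3*(-20)) - 14 = (2806 + 60) - 14 = 2866 - 14 = 2852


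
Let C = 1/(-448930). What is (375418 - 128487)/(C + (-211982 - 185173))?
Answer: -110854733830/178294794151 ≈ -0.62175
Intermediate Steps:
C = -1/448930 ≈ -2.2275e-6
(375418 - 128487)/(C + (-211982 - 185173)) = (375418 - 128487)/(-1/448930 + (-211982 - 185173)) = 246931/(-1/448930 - 397155) = 246931/(-178294794151/448930) = 246931*(-448930/178294794151) = -110854733830/178294794151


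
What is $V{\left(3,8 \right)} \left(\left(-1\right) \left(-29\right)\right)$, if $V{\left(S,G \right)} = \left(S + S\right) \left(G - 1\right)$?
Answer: $1218$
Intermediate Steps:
$V{\left(S,G \right)} = 2 S \left(-1 + G\right)$
$V{\left(3,8 \right)} \left(\left(-1\right) \left(-29\right)\right) = 2 \cdot 3 \left(-1 + 8\right) \left(\left(-1\right) \left(-29\right)\right) = 2 \cdot 3 \cdot 7 \cdot 29 = 42 \cdot 29 = 1218$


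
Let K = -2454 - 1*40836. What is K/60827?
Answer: -3330/4679 ≈ -0.71169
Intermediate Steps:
K = -43290 (K = -2454 - 40836 = -43290)
K/60827 = -43290/60827 = -43290*1/60827 = -3330/4679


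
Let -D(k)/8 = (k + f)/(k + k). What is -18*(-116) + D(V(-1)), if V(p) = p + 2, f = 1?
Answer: 2080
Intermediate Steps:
V(p) = 2 + p
D(k) = -4*(1 + k)/k (D(k) = -8*(k + 1)/(k + k) = -8*(1 + k)/(2*k) = -8*(1 + k)*1/(2*k) = -4*(1 + k)/k)
-18*(-116) + D(V(-1)) = -18*(-116) + (-4 - 4/(2 - 1)) = 2088 + (-4 - 4/1) = 2088 + (-4 - 4*1) = 2088 + (-4 - 4) = 2088 - 8 = 2080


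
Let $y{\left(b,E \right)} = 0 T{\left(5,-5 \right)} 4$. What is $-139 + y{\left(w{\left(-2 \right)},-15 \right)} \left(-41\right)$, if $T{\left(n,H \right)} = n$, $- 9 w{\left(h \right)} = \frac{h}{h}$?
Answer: $-139$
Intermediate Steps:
$w{\left(h \right)} = - \frac{1}{9}$ ($w{\left(h \right)} = - \frac{h \frac{1}{h}}{9} = \left(- \frac{1}{9}\right) 1 = - \frac{1}{9}$)
$y{\left(b,E \right)} = 0$ ($y{\left(b,E \right)} = 0 \cdot 5 \cdot 4 = 0 \cdot 4 = 0$)
$-139 + y{\left(w{\left(-2 \right)},-15 \right)} \left(-41\right) = -139 + 0 \left(-41\right) = -139 + 0 = -139$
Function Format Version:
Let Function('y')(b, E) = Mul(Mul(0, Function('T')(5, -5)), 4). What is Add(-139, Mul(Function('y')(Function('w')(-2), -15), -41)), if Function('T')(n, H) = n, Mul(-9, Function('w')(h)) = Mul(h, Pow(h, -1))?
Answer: -139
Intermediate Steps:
Function('w')(h) = Rational(-1, 9) (Function('w')(h) = Mul(Rational(-1, 9), Mul(h, Pow(h, -1))) = Mul(Rational(-1, 9), 1) = Rational(-1, 9))
Function('y')(b, E) = 0 (Function('y')(b, E) = Mul(Mul(0, 5), 4) = Mul(0, 4) = 0)
Add(-139, Mul(Function('y')(Function('w')(-2), -15), -41)) = Add(-139, Mul(0, -41)) = Add(-139, 0) = -139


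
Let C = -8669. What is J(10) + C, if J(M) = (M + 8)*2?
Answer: -8633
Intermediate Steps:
J(M) = 16 + 2*M (J(M) = (8 + M)*2 = 16 + 2*M)
J(10) + C = (16 + 2*10) - 8669 = (16 + 20) - 8669 = 36 - 8669 = -8633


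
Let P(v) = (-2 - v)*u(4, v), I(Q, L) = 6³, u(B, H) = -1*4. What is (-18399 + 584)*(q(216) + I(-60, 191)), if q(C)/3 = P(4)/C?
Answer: -11561935/3 ≈ -3.8540e+6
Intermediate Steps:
u(B, H) = -4
I(Q, L) = 216
P(v) = 8 + 4*v (P(v) = (-2 - v)*(-4) = 8 + 4*v)
q(C) = 72/C (q(C) = 3*((8 + 4*4)/C) = 3*((8 + 16)/C) = 3*(24/C) = 72/C)
(-18399 + 584)*(q(216) + I(-60, 191)) = (-18399 + 584)*(72/216 + 216) = -17815*(72*(1/216) + 216) = -17815*(⅓ + 216) = -17815*649/3 = -11561935/3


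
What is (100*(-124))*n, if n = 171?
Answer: -2120400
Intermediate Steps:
(100*(-124))*n = (100*(-124))*171 = -12400*171 = -2120400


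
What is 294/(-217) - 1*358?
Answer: -11140/31 ≈ -359.35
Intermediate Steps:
294/(-217) - 1*358 = 294*(-1/217) - 358 = -42/31 - 358 = -11140/31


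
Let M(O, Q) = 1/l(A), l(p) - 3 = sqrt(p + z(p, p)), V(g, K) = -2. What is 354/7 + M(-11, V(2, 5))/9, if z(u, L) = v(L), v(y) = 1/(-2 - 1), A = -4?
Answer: 14167/280 - I*sqrt(39)/360 ≈ 50.596 - 0.017347*I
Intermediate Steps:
v(y) = -1/3 (v(y) = 1/(-3) = -1/3)
z(u, L) = -1/3
l(p) = 3 + sqrt(-1/3 + p) (l(p) = 3 + sqrt(p - 1/3) = 3 + sqrt(-1/3 + p))
M(O, Q) = 1/(3 + I*sqrt(39)/3) (M(O, Q) = 1/(3 + sqrt(-3 + 9*(-4))/3) = 1/(3 + sqrt(-3 - 36)/3) = 1/(3 + sqrt(-39)/3) = 1/(3 + (I*sqrt(39))/3) = 1/(3 + I*sqrt(39)/3))
354/7 + M(-11, V(2, 5))/9 = 354/7 + (9/40 - I*sqrt(39)/40)/9 = 354*(1/7) + (9/40 - I*sqrt(39)/40)*(1/9) = 354/7 + (1/40 - I*sqrt(39)/360) = 14167/280 - I*sqrt(39)/360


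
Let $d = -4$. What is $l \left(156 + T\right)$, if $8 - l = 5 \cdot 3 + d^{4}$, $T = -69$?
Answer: $-22881$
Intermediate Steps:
$l = -263$ ($l = 8 - \left(5 \cdot 3 + \left(-4\right)^{4}\right) = 8 - \left(15 + 256\right) = 8 - 271 = -263$)
$l \left(156 + T\right) = - 263 \left(156 - 69\right) = \left(-263\right) 87 = -22881$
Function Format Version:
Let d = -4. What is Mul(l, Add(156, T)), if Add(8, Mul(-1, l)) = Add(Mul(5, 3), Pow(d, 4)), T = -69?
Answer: -22881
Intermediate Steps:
l = -263 (l = Add(8, Mul(-1, Add(Mul(5, 3), Pow(-4, 4)))) = Add(8, Mul(-1, Add(15, 256))) = Add(8, Mul(-1, 271)) = Add(8, -271) = -263)
Mul(l, Add(156, T)) = Mul(-263, Add(156, -69)) = Mul(-263, 87) = -22881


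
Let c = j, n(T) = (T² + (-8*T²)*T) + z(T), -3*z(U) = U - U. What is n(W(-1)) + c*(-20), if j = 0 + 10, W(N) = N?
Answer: -191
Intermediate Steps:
z(U) = 0 (z(U) = -(U - U)/3 = -⅓*0 = 0)
j = 10
n(T) = T² - 8*T³ (n(T) = (T² + (-8*T²)*T) + 0 = (T² - 8*T³) + 0 = T² - 8*T³)
c = 10
n(W(-1)) + c*(-20) = (-1)²*(1 - 8*(-1)) + 10*(-20) = 1*(1 + 8) - 200 = 1*9 - 200 = 9 - 200 = -191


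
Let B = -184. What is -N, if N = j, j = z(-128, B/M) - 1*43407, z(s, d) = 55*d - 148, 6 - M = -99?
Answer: 916679/21 ≈ 43651.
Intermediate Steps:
M = 105 (M = 6 - 1*(-99) = 6 + 99 = 105)
z(s, d) = -148 + 55*d
j = -916679/21 (j = (-148 + 55*(-184/105)) - 1*43407 = (-148 + 55*(-184*1/105)) - 43407 = (-148 + 55*(-184/105)) - 43407 = (-148 - 2024/21) - 43407 = -5132/21 - 43407 = -916679/21 ≈ -43651.)
N = -916679/21 ≈ -43651.
-N = -1*(-916679/21) = 916679/21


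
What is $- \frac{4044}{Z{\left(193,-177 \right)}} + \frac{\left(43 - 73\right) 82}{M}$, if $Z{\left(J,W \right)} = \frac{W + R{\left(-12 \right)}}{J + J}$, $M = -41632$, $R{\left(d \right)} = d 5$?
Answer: $\frac{5415622409}{822232} \approx 6586.5$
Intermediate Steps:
$R{\left(d \right)} = 5 d$
$Z{\left(J,W \right)} = \frac{-60 + W}{2 J}$ ($Z{\left(J,W \right)} = \frac{W + 5 \left(-12\right)}{J + J} = \frac{W - 60}{2 J} = \left(-60 + W\right) \frac{1}{2 J} = \frac{-60 + W}{2 J}$)
$- \frac{4044}{Z{\left(193,-177 \right)}} + \frac{\left(43 - 73\right) 82}{M} = - \frac{4044}{\frac{1}{2} \cdot \frac{1}{193} \left(-60 - 177\right)} + \frac{\left(43 - 73\right) 82}{-41632} = - \frac{4044}{\frac{1}{2} \cdot \frac{1}{193} \left(-237\right)} + \left(-30\right) 82 \left(- \frac{1}{41632}\right) = - \frac{4044}{- \frac{237}{386}} - - \frac{615}{10408} = \left(-4044\right) \left(- \frac{386}{237}\right) + \frac{615}{10408} = \frac{520328}{79} + \frac{615}{10408} = \frac{5415622409}{822232}$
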